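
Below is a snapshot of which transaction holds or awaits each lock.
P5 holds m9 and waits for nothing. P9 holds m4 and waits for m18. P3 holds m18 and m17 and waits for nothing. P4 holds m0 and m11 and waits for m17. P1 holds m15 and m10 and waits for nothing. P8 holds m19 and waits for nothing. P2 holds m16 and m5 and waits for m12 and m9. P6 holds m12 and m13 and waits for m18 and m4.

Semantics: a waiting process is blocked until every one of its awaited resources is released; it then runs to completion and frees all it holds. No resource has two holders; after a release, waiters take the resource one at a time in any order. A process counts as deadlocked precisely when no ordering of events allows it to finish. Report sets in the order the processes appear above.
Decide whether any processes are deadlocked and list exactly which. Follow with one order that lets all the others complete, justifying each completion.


Nothing here is deadlocked.
Key observation: no waiting chain loops back on itself — every chain ends at a process that waits on nothing, so everyone eventually runs.
The rest can finish in the order P5, P3, P4, P1, P9, P8, P6, P2.
Check, step by step:
  P5 waits on nothing -> runs at once and releases m9
  P3 waits on nothing -> runs at once and releases m18 and m17
  P4: everything it awaited (m17) is free; runs, freeing m0 and m11
  P1 waits on nothing -> runs at once and releases m15 and m10
  P9: everything it awaited (m18) is free; runs, freeing m4
  P8 waits on nothing -> runs at once and releases m19
  P6: everything it awaited (m18 and m4) is free; runs, freeing m12 and m13
  P2: everything it awaited (m12 and m9) is free; runs, freeing m16 and m5


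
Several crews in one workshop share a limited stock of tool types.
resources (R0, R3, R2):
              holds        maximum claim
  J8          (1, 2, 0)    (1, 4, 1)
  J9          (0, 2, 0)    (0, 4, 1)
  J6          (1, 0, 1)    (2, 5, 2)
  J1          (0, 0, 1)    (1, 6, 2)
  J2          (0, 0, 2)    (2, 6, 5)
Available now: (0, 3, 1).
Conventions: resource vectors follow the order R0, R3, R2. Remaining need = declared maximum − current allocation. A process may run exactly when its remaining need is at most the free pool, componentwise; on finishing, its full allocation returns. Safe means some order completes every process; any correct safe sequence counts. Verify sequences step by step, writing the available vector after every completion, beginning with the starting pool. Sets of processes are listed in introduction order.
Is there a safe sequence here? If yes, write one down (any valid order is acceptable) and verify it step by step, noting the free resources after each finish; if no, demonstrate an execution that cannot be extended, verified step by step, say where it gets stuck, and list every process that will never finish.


The state is SAFE; one workable sequence: J9, J8, J6, J1, J2.
Key observation: reading the order forward, J9 is the first process whose need (0, 2, 1) meets the free pool (0, 3, 1) exactly on a resource it requests.
Step-by-step check:
  pool = (0, 3, 1)
  run J9 (needs (0, 2, 1), free (0, 3, 1)); after release of (0, 2, 0) the pool is (0, 5, 1)
  run J8 (needs (0, 2, 1), free (0, 5, 1)); after release of (1, 2, 0) the pool is (1, 7, 1)
  run J6 (needs (1, 5, 1), free (1, 7, 1)); after release of (1, 0, 1) the pool is (2, 7, 2)
  run J1 (needs (1, 6, 1), free (2, 7, 2)); after release of (0, 0, 1) the pool is (2, 7, 3)
  run J2 (needs (2, 6, 3), free (2, 7, 3)); after release of (0, 0, 2) the pool is (2, 7, 5)


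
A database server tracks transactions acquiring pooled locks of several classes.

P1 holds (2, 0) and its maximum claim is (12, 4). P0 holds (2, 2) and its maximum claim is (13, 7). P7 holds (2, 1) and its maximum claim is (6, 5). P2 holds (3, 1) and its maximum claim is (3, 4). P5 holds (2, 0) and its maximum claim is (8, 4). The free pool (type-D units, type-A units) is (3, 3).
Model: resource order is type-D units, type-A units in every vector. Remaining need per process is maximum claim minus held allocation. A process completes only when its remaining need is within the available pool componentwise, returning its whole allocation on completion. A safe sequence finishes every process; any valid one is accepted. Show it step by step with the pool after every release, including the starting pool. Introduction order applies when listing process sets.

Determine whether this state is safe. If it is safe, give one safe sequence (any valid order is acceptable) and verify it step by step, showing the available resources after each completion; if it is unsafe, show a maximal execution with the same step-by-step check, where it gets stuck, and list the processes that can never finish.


SAFE, for example via the order P2, P5, P7, P1, P0.
Key observation: P2 marks the first exact bind of the order: its need (0, 3) fits the free (3, 3) with zero slack on a requested resource.
Step-by-step check:
  pool = (3, 3)
  P2: need (0, 3) fits (3, 3); releases (3, 1), pool now (6, 4)
  P5: need (6, 4) fits (6, 4); releases (2, 0), pool now (8, 4)
  P7: need (4, 4) fits (8, 4); releases (2, 1), pool now (10, 5)
  P1: need (10, 4) fits (10, 5); releases (2, 0), pool now (12, 5)
  P0: need (11, 5) fits (12, 5); releases (2, 2), pool now (14, 7)


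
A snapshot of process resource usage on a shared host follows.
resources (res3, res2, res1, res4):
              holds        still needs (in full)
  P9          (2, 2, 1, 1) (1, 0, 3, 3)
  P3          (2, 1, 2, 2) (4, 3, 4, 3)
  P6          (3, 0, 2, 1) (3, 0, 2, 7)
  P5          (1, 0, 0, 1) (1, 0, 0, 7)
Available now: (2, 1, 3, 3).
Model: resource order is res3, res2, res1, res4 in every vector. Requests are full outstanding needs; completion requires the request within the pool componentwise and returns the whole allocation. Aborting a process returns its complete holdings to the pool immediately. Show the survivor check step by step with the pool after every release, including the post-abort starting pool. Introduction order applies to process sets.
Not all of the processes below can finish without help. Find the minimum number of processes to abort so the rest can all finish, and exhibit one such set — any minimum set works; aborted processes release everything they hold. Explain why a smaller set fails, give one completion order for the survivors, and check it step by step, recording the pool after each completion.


Minimum abort set: P5.
Key observation: P6 had no path to completion before; after the abort of P5 ((1, 0, 0, 1) returned), step 3 is where it fits.
No smaller set exists: with zero aborts the deadlock remains.
One survivor order: P9, P3, P6. Check, step by step (post-abort pool first):
  pool = (3, 1, 3, 4)
  run P9 (needs (1, 0, 3, 3), free (3, 1, 3, 4)); after release of (2, 2, 1, 1) the pool is (5, 3, 4, 5)
  run P3 (needs (4, 3, 4, 3), free (5, 3, 4, 5)); after release of (2, 1, 2, 2) the pool is (7, 4, 6, 7)
  run P6 (needs (3, 0, 2, 7), free (7, 4, 6, 7)); after release of (3, 0, 2, 1) the pool is (10, 4, 8, 8)


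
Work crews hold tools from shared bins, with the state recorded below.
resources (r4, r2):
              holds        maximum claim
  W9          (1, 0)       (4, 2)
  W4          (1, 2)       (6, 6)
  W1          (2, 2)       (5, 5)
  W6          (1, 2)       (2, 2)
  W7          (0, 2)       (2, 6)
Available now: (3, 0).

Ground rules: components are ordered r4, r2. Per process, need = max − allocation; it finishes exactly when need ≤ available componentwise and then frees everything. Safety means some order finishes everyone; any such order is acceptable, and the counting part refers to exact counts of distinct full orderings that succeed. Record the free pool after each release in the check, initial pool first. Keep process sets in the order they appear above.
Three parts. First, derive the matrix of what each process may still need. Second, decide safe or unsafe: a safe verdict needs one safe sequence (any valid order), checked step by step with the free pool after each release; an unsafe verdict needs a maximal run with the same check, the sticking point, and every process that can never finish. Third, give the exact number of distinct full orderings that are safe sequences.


(1) Remaining need (order r4, r2):
  W9: (3, 2)
  W4: (5, 4)
  W1: (3, 3)
  W6: (1, 0)
  W7: (2, 4)
(2) UNSAFE.
Key observation: no order helps: past W6, W9, the free pool tops out at (5, 2), below what each blocked process needs in r2.
Going as far as possible: W6, W9; after that, nothing fits. Check, step by step:
  pool = (3, 0)
  W6 needs (1, 0) <= (3, 0) -> finishes; pool += (1, 2) = (4, 2)
  W9 needs (3, 2) <= (4, 2) -> finishes; pool += (1, 0) = (5, 2)
  W4 cannot run: need (5, 4) vs free (5, 2) (insufficient r2)
  W1 cannot run: need (3, 3) vs free (5, 2) (insufficient r2)
  W7 cannot run: need (2, 4) vs free (5, 2) (insufficient r2)
Processes that can never finish: W4, W1 and W7.
(3) Exactly 0 of the possible complete orderings are safe sequences.


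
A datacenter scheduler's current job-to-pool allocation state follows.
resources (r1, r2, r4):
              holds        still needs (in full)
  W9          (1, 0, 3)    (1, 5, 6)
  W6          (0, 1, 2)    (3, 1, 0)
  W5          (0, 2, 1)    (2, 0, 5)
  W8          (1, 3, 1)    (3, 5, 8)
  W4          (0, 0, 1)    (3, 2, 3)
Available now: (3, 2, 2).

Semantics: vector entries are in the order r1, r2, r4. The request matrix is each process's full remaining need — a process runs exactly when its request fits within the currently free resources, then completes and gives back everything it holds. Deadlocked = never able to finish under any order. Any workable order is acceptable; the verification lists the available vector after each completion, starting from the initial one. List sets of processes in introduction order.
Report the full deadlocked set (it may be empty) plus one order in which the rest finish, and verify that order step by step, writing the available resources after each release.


No process is deadlocked.
Key observation: W6 can run right away; the returned allocation unlocks the remaining processes in turn.
A valid finishing order for the others: W6, W4, W5, W9, W8. Step-by-step check:
  pool = (3, 2, 2)
  W6 needs (3, 1, 0) <= (3, 2, 2) -> finishes; pool += (0, 1, 2) = (3, 3, 4)
  W4 needs (3, 2, 3) <= (3, 3, 4) -> finishes; pool += (0, 0, 1) = (3, 3, 5)
  W5 needs (2, 0, 5) <= (3, 3, 5) -> finishes; pool += (0, 2, 1) = (3, 5, 6)
  W9 needs (1, 5, 6) <= (3, 5, 6) -> finishes; pool += (1, 0, 3) = (4, 5, 9)
  W8 needs (3, 5, 8) <= (4, 5, 9) -> finishes; pool += (1, 3, 1) = (5, 8, 10)


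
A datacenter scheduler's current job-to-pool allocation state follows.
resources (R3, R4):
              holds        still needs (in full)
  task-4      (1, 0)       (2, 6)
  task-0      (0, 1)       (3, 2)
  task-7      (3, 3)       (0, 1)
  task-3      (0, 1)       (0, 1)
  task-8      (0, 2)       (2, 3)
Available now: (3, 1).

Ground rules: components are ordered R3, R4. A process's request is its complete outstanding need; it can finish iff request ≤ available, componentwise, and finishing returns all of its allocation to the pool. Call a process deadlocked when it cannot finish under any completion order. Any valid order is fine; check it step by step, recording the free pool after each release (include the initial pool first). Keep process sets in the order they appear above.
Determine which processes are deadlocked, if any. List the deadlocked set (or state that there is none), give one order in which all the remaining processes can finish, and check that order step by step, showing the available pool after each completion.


Nothing here is deadlocked.
Key observation: the pool covers task-3 at once, and every later process fits after earlier releases.
A valid finishing order for the others: task-3, task-7, task-8, task-0, task-4. Step-by-step check:
  pool = (3, 1)
  run task-3 (needs (0, 1), free (3, 1)); after release of (0, 1) the pool is (3, 2)
  run task-7 (needs (0, 1), free (3, 2)); after release of (3, 3) the pool is (6, 5)
  run task-8 (needs (2, 3), free (6, 5)); after release of (0, 2) the pool is (6, 7)
  run task-0 (needs (3, 2), free (6, 7)); after release of (0, 1) the pool is (6, 8)
  run task-4 (needs (2, 6), free (6, 8)); after release of (1, 0) the pool is (7, 8)


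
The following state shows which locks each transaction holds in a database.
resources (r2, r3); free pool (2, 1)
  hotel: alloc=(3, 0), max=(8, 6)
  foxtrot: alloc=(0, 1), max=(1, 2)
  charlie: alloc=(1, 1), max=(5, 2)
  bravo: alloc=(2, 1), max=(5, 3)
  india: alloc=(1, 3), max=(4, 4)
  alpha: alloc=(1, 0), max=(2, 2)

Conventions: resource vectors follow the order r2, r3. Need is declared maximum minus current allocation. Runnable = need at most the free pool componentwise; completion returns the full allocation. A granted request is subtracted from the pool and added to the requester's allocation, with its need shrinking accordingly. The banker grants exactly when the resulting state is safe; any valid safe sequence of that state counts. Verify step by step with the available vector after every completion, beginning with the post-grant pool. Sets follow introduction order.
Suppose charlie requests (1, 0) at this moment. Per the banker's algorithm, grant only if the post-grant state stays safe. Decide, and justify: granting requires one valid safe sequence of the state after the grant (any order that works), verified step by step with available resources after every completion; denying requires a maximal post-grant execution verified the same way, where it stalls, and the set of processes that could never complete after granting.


DENY. Granting would leave the state unsafe.
Key observation: even finishing foxtrot, alpha leaves just (2, 2) free — too little r2 for any of the remaining processes.
After a pretend grant, a maximal execution: foxtrot, alpha — then nothing else fits. Step-by-step check:
  pool = (1, 1)
  run foxtrot (needs (1, 1), free (1, 1)); after release of (0, 1) the pool is (1, 2)
  run alpha (needs (1, 2), free (1, 2)); after release of (1, 0) the pool is (2, 2)
  hotel cannot run: need (5, 6) vs free (2, 2) (insufficient r2 and r3)
  charlie cannot run: need (3, 1) vs free (2, 2) (insufficient r2)
  bravo cannot run: need (3, 2) vs free (2, 2) (insufficient r2)
  india cannot run: need (3, 1) vs free (2, 2) (insufficient r2)
Had the request been granted, hotel, charlie, bravo and india could never finish.


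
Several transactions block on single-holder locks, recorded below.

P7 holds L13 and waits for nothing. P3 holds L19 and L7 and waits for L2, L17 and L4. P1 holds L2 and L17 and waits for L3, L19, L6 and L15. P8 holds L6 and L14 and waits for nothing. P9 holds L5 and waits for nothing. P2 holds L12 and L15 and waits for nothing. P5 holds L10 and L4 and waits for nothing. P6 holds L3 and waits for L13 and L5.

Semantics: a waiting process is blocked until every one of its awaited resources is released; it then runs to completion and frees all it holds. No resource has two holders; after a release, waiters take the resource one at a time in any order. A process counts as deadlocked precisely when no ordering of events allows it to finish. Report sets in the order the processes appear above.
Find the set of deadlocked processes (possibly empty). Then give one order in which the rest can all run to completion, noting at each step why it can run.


Deadlocked set: P3 and P1.
Key observation: the wait chain closes on itself along P3 -> P1 -> P3; no other process is dragged down with it.
One completion order for the rest: P7, P2, P8, P9, P5, P6.
Verifying each step:
  run P7 (it waits on nothing); releases L13
  run P2 (it waits on nothing); releases L12 and L15
  run P8 (it waits on nothing); releases L6 and L14
  run P9 (it waits on nothing); releases L5
  run P5 (it waits on nothing); releases L10 and L4
  P6: everything it awaited (L13 and L5) is free; runs, freeing L3


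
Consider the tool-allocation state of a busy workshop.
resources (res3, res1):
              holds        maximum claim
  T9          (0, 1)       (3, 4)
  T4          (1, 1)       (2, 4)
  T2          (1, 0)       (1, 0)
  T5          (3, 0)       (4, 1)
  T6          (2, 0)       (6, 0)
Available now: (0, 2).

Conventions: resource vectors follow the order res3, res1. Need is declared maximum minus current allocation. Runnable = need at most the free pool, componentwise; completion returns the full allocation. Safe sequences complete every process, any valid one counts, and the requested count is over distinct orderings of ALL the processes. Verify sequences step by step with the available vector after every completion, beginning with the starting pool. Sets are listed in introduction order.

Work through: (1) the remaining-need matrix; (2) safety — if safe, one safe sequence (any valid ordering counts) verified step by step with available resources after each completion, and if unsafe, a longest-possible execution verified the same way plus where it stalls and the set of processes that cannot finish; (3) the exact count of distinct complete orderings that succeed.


(1) Remaining need (order res3, res1):
  T9: (3, 3)
  T4: (1, 3)
  T2: (0, 0)
  T5: (1, 1)
  T6: (4, 0)
(2) The state is UNSAFE.
Key observation: res1 is the bottleneck — with T2, T5, T6 done the pool holds (6, 2), short of every remaining need.
A maximal execution: T2, T5, T6 — then nothing else fits. Verifying each step:
  pool = (0, 2)
  run T2 (needs (0, 0), free (0, 2)); after release of (1, 0) the pool is (1, 2)
  run T5 (needs (1, 1), free (1, 2)); after release of (3, 0) the pool is (4, 2)
  run T6 (needs (4, 0), free (4, 2)); after release of (2, 0) the pool is (6, 2)
  blocked: T9 wants (3, 3), pool (6, 2) — not enough res1
  blocked: T4 wants (1, 3), pool (6, 2) — not enough res1
Permanently blocked: T9 and T4.
(3) Exactly 0 of the possible complete orderings are safe sequences.


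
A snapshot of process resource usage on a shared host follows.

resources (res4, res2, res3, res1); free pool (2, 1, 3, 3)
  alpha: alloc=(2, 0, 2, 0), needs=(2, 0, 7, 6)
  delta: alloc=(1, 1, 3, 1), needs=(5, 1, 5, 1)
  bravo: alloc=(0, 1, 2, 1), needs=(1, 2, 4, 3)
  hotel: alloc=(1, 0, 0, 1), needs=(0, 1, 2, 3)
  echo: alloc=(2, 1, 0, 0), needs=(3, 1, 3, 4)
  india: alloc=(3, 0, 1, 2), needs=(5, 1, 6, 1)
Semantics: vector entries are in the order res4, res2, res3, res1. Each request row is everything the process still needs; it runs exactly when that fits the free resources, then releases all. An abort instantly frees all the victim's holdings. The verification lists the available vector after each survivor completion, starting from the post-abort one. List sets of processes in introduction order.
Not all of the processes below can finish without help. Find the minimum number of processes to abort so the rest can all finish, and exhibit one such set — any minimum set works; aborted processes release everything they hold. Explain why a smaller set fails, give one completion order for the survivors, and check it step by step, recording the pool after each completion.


Minimum abort set: alpha.
Key observation: the deadlocked delta becomes finishable only because alpha released (2, 0, 2, 0); it completes at step 2 below.
Why nothing smaller works: aborting no one leaves the state deadlocked as given.
The survivors complete as hotel, delta, echo, bravo, india. Verifying each step (starting from the post-abort pool):
  pool = (4, 1, 5, 3)
  run hotel (needs (0, 1, 2, 3), free (4, 1, 5, 3)); after release of (1, 0, 0, 1) the pool is (5, 1, 5, 4)
  run delta (needs (5, 1, 5, 1), free (5, 1, 5, 4)); after release of (1, 1, 3, 1) the pool is (6, 2, 8, 5)
  run echo (needs (3, 1, 3, 4), free (6, 2, 8, 5)); after release of (2, 1, 0, 0) the pool is (8, 3, 8, 5)
  run bravo (needs (1, 2, 4, 3), free (8, 3, 8, 5)); after release of (0, 1, 2, 1) the pool is (8, 4, 10, 6)
  run india (needs (5, 1, 6, 1), free (8, 4, 10, 6)); after release of (3, 0, 1, 2) the pool is (11, 4, 11, 8)


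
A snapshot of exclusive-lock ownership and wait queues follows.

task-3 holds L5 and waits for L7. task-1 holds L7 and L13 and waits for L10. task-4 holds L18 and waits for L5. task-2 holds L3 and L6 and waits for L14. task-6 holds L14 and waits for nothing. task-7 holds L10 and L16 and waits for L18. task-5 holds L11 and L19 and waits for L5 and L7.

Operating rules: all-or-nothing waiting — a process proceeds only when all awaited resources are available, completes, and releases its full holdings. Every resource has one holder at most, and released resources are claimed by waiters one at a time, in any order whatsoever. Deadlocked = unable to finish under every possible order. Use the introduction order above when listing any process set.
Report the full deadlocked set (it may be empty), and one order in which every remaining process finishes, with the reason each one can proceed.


Deadlocked: task-3, task-1, task-4, task-7 and task-5.
Key observation: the cycle task-3 -> task-1 -> task-7 -> task-4 -> task-3 can never break — each member waits on the next; task-5 waits into the deadlock from upstream.
A valid finishing order for the others: task-6, task-2.
Verifying each step:
  task-6 waits on nothing -> runs at once and releases L14
  task-2 waits on L14 — all released -> runs and releases L3 and L6


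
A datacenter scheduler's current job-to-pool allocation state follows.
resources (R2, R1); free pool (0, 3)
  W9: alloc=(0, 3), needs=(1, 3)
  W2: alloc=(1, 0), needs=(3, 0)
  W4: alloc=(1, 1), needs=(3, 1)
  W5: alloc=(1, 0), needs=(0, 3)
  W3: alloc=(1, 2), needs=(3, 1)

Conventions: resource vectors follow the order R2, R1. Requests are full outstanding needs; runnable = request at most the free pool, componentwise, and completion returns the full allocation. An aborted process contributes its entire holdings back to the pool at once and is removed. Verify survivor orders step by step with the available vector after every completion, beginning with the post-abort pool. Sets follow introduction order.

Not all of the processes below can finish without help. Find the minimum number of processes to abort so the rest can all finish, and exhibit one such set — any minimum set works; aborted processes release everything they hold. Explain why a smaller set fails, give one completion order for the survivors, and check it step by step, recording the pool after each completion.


Minimum abort set: W4 and W3.
Key observation: W2 had no path to completion before; after the abort of W4 and W3 ((2, 3) returned), step 3 is where it fits.
Why nothing smaller works — every single abort fails: W9 alone leaves W2 blocked (short on R2); W2 alone leaves W4 blocked (short on R2); W4 alone leaves W2 blocked (short on R2); W5 alone leaves W2 blocked (short on R2); W3 alone leaves W2 blocked (short on R2).
One survivor order: W9, W5, W2. Step-by-step check (post-abort pool first):
  pool = (2, 6)
  run W9 (needs (1, 3), free (2, 6)); after release of (0, 3) the pool is (2, 9)
  run W5 (needs (0, 3), free (2, 9)); after release of (1, 0) the pool is (3, 9)
  run W2 (needs (3, 0), free (3, 9)); after release of (1, 0) the pool is (4, 9)


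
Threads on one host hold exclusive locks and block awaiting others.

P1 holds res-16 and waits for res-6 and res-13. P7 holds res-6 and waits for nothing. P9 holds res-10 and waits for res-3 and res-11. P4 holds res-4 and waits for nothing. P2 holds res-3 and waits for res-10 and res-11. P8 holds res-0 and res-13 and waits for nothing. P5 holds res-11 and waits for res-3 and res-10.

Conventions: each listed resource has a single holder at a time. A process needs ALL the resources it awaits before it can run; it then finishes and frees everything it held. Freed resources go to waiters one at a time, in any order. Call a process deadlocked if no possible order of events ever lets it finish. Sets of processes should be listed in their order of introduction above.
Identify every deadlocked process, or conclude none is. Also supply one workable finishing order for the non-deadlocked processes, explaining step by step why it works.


Deadlocked: P9, P2 and P5.
Key observation: the waits loop around P9 -> P2 -> P9 with no way out; P5 is caught in further circular waits.
A valid finishing order for the others: P4, P8, P7, P1.
Verifying each step:
  P4 waits on nothing -> runs at once and releases res-4
  P8 waits on nothing -> runs at once and releases res-0 and res-13
  P7 waits on nothing -> runs at once and releases res-6
  run P1 (all its waits — res-6 and res-13 — are resolved); releases res-16


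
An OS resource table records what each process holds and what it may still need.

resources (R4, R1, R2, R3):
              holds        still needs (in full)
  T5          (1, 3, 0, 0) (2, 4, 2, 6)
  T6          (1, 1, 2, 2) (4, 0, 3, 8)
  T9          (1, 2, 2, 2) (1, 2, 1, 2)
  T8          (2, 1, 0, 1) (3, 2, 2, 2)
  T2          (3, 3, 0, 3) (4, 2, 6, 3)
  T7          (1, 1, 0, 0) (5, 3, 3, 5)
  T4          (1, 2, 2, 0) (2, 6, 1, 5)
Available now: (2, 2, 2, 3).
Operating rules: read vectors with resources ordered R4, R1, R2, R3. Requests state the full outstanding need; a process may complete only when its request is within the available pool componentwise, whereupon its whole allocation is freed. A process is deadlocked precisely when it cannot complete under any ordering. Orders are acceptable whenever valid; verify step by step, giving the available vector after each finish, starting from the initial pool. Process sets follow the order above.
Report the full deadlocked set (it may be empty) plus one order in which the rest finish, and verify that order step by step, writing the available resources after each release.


Nothing here is deadlocked.
Key observation: there is always a runnable process — T9 first — so the state unwinds completely.
A valid finishing order for the others: T9, T8, T5, T4, T2, T6, T7. Verifying each step:
  pool = (2, 2, 2, 3)
  T9: need (1, 2, 1, 2) fits (2, 2, 2, 3); releases (1, 2, 2, 2), pool now (3, 4, 4, 5)
  T8: need (3, 2, 2, 2) fits (3, 4, 4, 5); releases (2, 1, 0, 1), pool now (5, 5, 4, 6)
  T5: need (2, 4, 2, 6) fits (5, 5, 4, 6); releases (1, 3, 0, 0), pool now (6, 8, 4, 6)
  T4: need (2, 6, 1, 5) fits (6, 8, 4, 6); releases (1, 2, 2, 0), pool now (7, 10, 6, 6)
  T2: need (4, 2, 6, 3) fits (7, 10, 6, 6); releases (3, 3, 0, 3), pool now (10, 13, 6, 9)
  T6: need (4, 0, 3, 8) fits (10, 13, 6, 9); releases (1, 1, 2, 2), pool now (11, 14, 8, 11)
  T7: need (5, 3, 3, 5) fits (11, 14, 8, 11); releases (1, 1, 0, 0), pool now (12, 15, 8, 11)


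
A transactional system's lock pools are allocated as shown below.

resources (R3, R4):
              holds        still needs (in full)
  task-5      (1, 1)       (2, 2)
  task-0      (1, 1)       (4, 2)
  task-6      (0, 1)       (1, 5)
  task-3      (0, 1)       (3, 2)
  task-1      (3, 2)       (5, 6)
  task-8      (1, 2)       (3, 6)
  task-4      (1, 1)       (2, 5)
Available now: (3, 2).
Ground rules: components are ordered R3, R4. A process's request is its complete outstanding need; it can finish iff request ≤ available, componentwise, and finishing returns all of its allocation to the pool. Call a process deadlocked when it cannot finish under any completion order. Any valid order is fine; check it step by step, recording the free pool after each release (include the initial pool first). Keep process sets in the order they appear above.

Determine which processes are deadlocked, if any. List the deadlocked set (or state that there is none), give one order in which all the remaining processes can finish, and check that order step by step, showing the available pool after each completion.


The deadlocked set is empty.
Key observation: the pool covers task-3 at once, and every later process fits after earlier releases.
One completion order for the rest: task-3, task-5, task-0, task-4, task-6, task-8, task-1. Verifying each step:
  pool = (3, 2)
  task-3: need (3, 2) fits (3, 2); releases (0, 1), pool now (3, 3)
  task-5: need (2, 2) fits (3, 3); releases (1, 1), pool now (4, 4)
  task-0: need (4, 2) fits (4, 4); releases (1, 1), pool now (5, 5)
  task-4: need (2, 5) fits (5, 5); releases (1, 1), pool now (6, 6)
  task-6: need (1, 5) fits (6, 6); releases (0, 1), pool now (6, 7)
  task-8: need (3, 6) fits (6, 7); releases (1, 2), pool now (7, 9)
  task-1: need (5, 6) fits (7, 9); releases (3, 2), pool now (10, 11)


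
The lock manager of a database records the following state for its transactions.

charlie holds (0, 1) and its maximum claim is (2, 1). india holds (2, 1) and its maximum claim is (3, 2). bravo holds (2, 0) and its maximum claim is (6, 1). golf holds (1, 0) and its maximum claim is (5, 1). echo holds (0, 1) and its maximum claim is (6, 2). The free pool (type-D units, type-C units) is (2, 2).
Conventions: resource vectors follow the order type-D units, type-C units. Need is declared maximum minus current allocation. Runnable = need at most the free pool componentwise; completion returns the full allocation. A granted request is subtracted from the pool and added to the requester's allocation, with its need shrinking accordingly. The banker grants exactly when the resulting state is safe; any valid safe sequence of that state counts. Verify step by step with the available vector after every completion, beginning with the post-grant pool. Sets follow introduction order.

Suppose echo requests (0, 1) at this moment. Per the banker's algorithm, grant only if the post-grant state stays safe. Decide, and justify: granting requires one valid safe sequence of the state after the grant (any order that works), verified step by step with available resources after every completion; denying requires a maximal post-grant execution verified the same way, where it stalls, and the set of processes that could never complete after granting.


GRANT. The post-grant state is safe; one safe sequence: india, charlie, golf, bravo, echo.
Key observation: post-grant, (2, 1) remains, and an order beginning with india completes everyone.
Verifying the post-grant state step by step:
  pool = (2, 1)
  india: need (1, 1) fits (2, 1); releases (2, 1), pool now (4, 2)
  charlie: need (2, 0) fits (4, 2); releases (0, 1), pool now (4, 3)
  golf: need (4, 1) fits (4, 3); releases (1, 0), pool now (5, 3)
  bravo: need (4, 1) fits (5, 3); releases (2, 0), pool now (7, 3)
  echo: need (6, 0) fits (7, 3); releases (0, 2), pool now (7, 5)


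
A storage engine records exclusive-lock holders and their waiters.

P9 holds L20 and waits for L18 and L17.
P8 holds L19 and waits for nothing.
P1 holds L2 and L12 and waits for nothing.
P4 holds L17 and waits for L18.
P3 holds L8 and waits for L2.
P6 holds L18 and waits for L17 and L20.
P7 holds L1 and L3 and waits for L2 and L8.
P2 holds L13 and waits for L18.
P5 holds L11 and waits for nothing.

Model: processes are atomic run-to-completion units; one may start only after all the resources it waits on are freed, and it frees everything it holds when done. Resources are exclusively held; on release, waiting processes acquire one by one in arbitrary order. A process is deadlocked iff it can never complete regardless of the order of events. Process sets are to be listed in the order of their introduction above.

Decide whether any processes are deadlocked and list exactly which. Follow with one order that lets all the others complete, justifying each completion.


Deadlocked set: P9, P4, P6 and P2.
Key observation: along P9 -> P4 -> P6 -> P9, each member waits on what the next one holds — a deadlock; P2 waits into the deadlock from upstream.
The rest can finish in the order P8, P1, P3, P7, P5.
Step-by-step check:
  P8 waits on nothing -> runs at once and releases L19
  P1 waits on nothing -> runs at once and releases L2 and L12
  P3: everything it awaited (L2) is free; runs, freeing L8
  P7: everything it awaited (L2 and L8) is free; runs, freeing L1 and L3
  P5 waits on nothing -> runs at once and releases L11


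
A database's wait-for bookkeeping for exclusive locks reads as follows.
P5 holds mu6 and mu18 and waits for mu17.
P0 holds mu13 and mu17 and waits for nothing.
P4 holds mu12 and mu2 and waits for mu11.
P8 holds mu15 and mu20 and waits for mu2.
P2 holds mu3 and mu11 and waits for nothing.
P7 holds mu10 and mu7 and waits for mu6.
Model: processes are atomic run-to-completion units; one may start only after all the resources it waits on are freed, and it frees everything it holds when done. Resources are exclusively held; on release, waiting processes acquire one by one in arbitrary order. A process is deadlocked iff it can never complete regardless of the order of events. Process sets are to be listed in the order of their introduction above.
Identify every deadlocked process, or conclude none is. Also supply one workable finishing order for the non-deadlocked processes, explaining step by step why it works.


Nothing here is deadlocked.
Key observation: no waiting chain loops back on itself — every chain ends at a process that waits on nothing, so everyone eventually runs.
One completion order for the rest: P2, P0, P5, P4, P8, P7.
Step-by-step check:
  run P2 (it waits on nothing); releases mu3 and mu11
  run P0 (it waits on nothing); releases mu13 and mu17
  P5: everything it awaited (mu17) is free; runs, freeing mu6 and mu18
  P4: everything it awaited (mu11) is free; runs, freeing mu12 and mu2
  P8: everything it awaited (mu2) is free; runs, freeing mu15 and mu20
  P7: everything it awaited (mu6) is free; runs, freeing mu10 and mu7


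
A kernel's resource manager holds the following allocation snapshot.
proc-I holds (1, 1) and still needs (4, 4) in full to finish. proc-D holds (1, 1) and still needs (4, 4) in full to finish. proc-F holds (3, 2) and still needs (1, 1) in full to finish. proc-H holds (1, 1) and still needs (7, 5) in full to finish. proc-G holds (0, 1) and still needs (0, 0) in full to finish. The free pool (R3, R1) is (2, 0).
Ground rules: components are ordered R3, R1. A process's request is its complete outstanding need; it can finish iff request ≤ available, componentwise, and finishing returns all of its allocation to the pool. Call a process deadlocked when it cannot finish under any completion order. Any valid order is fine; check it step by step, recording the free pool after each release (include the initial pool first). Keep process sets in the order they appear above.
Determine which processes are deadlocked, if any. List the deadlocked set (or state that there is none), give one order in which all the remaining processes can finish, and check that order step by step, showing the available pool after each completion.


Deadlocked set: proc-I, proc-D and proc-H.
Key observation: once proc-G, proc-F finish, the pool peaks at (5, 3) — and every remaining process still needs more R1 than that.
A valid finishing order for the others: proc-G, proc-F. Verifying each step:
  pool = (2, 0)
  proc-G needs (0, 0) <= (2, 0) -> finishes; pool += (0, 1) = (2, 1)
  proc-F needs (1, 1) <= (2, 1) -> finishes; pool += (3, 2) = (5, 3)
The stuck group stays short no matter what:
  proc-I cannot run: need (4, 4) vs free (5, 3) (insufficient R1)
  proc-D cannot run: need (4, 4) vs free (5, 3) (insufficient R1)
  proc-H cannot run: need (7, 5) vs free (5, 3) (insufficient R3 and R1)


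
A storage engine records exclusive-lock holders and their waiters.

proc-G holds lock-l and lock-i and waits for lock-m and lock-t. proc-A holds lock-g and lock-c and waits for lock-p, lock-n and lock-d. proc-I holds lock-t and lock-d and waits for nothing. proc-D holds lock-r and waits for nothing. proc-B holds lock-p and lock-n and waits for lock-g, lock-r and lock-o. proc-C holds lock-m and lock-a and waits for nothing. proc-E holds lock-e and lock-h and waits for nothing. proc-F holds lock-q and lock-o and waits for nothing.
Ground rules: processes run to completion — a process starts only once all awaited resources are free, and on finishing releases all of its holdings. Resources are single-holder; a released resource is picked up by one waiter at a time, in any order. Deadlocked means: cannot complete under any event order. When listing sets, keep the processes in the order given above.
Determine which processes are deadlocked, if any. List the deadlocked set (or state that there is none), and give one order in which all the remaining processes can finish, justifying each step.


Deadlocked set: proc-A and proc-B.
Key observation: proc-A -> proc-B -> proc-A is a circular wait — nothing in it can go first; no other process is dragged down with it.
One completion order for the rest: proc-D, proc-I, proc-E, proc-C, proc-G, proc-F.
Step-by-step check:
  proc-D waits on nothing -> runs at once and releases lock-r
  proc-I waits on nothing -> runs at once and releases lock-t and lock-d
  proc-E waits on nothing -> runs at once and releases lock-e and lock-h
  proc-C waits on nothing -> runs at once and releases lock-m and lock-a
  run proc-G (all its waits — lock-m and lock-t — are resolved); releases lock-l and lock-i
  proc-F waits on nothing -> runs at once and releases lock-q and lock-o


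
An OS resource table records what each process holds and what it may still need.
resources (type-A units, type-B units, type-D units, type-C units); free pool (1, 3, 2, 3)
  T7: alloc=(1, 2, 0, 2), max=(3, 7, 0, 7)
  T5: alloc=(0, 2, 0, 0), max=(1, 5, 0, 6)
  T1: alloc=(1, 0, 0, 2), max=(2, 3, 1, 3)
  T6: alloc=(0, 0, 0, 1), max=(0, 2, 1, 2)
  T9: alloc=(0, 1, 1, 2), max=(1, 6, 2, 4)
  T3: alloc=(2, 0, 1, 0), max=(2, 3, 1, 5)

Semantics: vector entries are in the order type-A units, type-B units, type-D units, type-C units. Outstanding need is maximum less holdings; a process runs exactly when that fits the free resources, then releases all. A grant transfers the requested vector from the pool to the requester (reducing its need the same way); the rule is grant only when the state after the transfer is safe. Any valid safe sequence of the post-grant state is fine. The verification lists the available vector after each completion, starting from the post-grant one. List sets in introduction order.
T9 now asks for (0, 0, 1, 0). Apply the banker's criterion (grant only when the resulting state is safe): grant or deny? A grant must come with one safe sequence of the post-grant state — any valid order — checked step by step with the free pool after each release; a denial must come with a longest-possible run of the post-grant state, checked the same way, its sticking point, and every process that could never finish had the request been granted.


GRANT. The post-grant state is safe; one safe sequence: T1, T6, T5, T7, T9, T3.
Key observation: with (1, 3, 1, 3) left after the transfer, T1 can run at once — the state stays safe.
Step-by-step check of the post-grant state:
  pool = (1, 3, 1, 3)
  run T1 (needs (1, 3, 1, 1), free (1, 3, 1, 3)); after release of (1, 0, 0, 2) the pool is (2, 3, 1, 5)
  run T6 (needs (0, 2, 1, 1), free (2, 3, 1, 5)); after release of (0, 0, 0, 1) the pool is (2, 3, 1, 6)
  run T5 (needs (1, 3, 0, 6), free (2, 3, 1, 6)); after release of (0, 2, 0, 0) the pool is (2, 5, 1, 6)
  run T7 (needs (2, 5, 0, 5), free (2, 5, 1, 6)); after release of (1, 2, 0, 2) the pool is (3, 7, 1, 8)
  run T9 (needs (1, 5, 0, 2), free (3, 7, 1, 8)); after release of (0, 1, 2, 2) the pool is (3, 8, 3, 10)
  run T3 (needs (0, 3, 0, 5), free (3, 8, 3, 10)); after release of (2, 0, 1, 0) the pool is (5, 8, 4, 10)


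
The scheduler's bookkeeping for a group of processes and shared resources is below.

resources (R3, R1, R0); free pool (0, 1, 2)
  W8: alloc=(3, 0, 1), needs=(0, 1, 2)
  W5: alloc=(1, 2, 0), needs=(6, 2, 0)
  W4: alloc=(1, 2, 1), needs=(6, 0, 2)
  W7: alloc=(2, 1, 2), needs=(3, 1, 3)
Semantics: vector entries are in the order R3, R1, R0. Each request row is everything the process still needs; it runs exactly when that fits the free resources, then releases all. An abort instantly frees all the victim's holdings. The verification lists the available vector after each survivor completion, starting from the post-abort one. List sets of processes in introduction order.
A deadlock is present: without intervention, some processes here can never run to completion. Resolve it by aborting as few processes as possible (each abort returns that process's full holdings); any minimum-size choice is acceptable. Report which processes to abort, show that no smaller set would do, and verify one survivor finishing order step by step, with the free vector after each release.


Abort W5.
Key observation: aborting W5 returns (1, 2, 0), and W4 — hopeless before — runs at step 3 with the returned capacity in the pool.
Why nothing smaller works: aborting no one leaves the state deadlocked as given.
The survivors complete as W8, W7, W4. Check, step by step (starting from the post-abort pool):
  pool = (1, 3, 2)
  W8 needs (0, 1, 2) <= (1, 3, 2) -> finishes; pool += (3, 0, 1) = (4, 3, 3)
  W7 needs (3, 1, 3) <= (4, 3, 3) -> finishes; pool += (2, 1, 2) = (6, 4, 5)
  W4 needs (6, 0, 2) <= (6, 4, 5) -> finishes; pool += (1, 2, 1) = (7, 6, 6)
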